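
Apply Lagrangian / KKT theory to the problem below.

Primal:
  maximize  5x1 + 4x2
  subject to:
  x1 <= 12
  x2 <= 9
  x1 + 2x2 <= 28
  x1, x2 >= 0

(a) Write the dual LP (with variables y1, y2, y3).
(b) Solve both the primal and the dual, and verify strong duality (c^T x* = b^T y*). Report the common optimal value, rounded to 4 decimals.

The standard primal-dual pair for 'max c^T x s.t. A x <= b, x >= 0' is:
  Dual:  min b^T y  s.t.  A^T y >= c,  y >= 0.

So the dual LP is:
  minimize  12y1 + 9y2 + 28y3
  subject to:
    y1 + y3 >= 5
    y2 + 2y3 >= 4
    y1, y2, y3 >= 0

Solving the primal: x* = (12, 8).
  primal value c^T x* = 92.
Solving the dual: y* = (3, 0, 2).
  dual value b^T y* = 92.
Strong duality: c^T x* = b^T y*. Confirmed.

92


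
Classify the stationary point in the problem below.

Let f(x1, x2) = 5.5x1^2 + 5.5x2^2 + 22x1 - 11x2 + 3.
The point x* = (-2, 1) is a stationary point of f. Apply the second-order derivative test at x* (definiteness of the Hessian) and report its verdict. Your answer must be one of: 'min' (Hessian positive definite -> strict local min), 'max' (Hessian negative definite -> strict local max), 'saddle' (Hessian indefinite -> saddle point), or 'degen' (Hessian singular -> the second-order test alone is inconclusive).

Compute the Hessian H = grad^2 f:
  H = [[11, 0], [0, 11]]
Verify stationarity: grad f(x*) = H x* + g = (0, 0).
Eigenvalues of H: 11, 11.
Both eigenvalues > 0, so H is positive definite -> x* is a strict local min.

min


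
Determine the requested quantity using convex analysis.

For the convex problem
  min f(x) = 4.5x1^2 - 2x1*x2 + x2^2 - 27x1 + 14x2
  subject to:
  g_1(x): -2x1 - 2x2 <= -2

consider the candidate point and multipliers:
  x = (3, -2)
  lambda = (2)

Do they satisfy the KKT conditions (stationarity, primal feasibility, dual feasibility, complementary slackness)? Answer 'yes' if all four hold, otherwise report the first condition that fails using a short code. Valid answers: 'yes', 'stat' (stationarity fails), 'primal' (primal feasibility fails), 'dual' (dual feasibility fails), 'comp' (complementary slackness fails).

Gradient of f: grad f(x) = Q x + c = (4, 4)
Constraint values g_i(x) = a_i^T x - b_i:
  g_1((3, -2)) = 0
Stationarity residual: grad f(x) + sum_i lambda_i a_i = (0, 0)
  -> stationarity OK
Primal feasibility (all g_i <= 0): OK
Dual feasibility (all lambda_i >= 0): OK
Complementary slackness (lambda_i * g_i(x) = 0 for all i): OK

Verdict: yes, KKT holds.

yes


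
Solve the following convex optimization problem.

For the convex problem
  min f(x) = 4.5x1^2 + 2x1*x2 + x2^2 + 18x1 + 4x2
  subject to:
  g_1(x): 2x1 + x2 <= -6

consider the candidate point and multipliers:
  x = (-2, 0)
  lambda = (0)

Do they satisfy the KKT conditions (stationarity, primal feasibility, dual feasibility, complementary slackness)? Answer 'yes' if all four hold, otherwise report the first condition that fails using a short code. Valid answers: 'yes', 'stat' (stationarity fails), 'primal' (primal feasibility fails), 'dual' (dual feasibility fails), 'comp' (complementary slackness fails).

Gradient of f: grad f(x) = Q x + c = (0, 0)
Constraint values g_i(x) = a_i^T x - b_i:
  g_1((-2, 0)) = 2
Stationarity residual: grad f(x) + sum_i lambda_i a_i = (0, 0)
  -> stationarity OK
Primal feasibility (all g_i <= 0): FAILS
Dual feasibility (all lambda_i >= 0): OK
Complementary slackness (lambda_i * g_i(x) = 0 for all i): OK

Verdict: the first failing condition is primal_feasibility -> primal.

primal


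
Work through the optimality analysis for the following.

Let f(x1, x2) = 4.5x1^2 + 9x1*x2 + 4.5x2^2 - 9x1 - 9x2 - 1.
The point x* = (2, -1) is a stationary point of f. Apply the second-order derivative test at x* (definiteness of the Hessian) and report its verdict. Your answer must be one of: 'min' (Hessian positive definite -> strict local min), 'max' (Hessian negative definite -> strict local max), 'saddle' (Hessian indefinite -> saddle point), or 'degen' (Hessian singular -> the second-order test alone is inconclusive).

Compute the Hessian H = grad^2 f:
  H = [[9, 9], [9, 9]]
Verify stationarity: grad f(x*) = H x* + g = (0, 0).
Eigenvalues of H: 0, 18.
H has a zero eigenvalue (singular; positive semidefinite but not definite), so H is neither positive definite, negative definite, nor indefinite. The second-order test alone is inconclusive -> degen.
(Indeed, f is constant along the null direction of H through x*, so x* is not a strict local extremum.)

degen


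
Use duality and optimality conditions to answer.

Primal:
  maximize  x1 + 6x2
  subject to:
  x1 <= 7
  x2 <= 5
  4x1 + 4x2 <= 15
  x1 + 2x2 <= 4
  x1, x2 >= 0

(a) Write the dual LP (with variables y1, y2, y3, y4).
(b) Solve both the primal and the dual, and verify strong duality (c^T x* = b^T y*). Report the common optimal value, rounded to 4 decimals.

The standard primal-dual pair for 'max c^T x s.t. A x <= b, x >= 0' is:
  Dual:  min b^T y  s.t.  A^T y >= c,  y >= 0.

So the dual LP is:
  minimize  7y1 + 5y2 + 15y3 + 4y4
  subject to:
    y1 + 4y3 + y4 >= 1
    y2 + 4y3 + 2y4 >= 6
    y1, y2, y3, y4 >= 0

Solving the primal: x* = (0, 2).
  primal value c^T x* = 12.
Solving the dual: y* = (0, 0, 0, 3).
  dual value b^T y* = 12.
Strong duality: c^T x* = b^T y*. Confirmed.

12


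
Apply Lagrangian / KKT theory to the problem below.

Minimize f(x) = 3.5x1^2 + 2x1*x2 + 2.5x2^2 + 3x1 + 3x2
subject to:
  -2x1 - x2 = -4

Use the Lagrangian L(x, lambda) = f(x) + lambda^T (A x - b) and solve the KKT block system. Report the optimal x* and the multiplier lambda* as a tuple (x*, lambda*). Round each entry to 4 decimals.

Form the Lagrangian:
  L(x, lambda) = (1/2) x^T Q x + c^T x + lambda^T (A x - b)
Stationarity (grad_x L = 0): Q x + c + A^T lambda = 0.
Primal feasibility: A x = b.

This gives the KKT block system:
  [ Q   A^T ] [ x     ]   [-c ]
  [ A    0  ] [ lambda ] = [ b ]

Solving the linear system:
  x*      = (1.8421, 0.3158)
  lambda* = (8.2632)
  f(x*)   = 19.7632

x* = (1.8421, 0.3158), lambda* = (8.2632)


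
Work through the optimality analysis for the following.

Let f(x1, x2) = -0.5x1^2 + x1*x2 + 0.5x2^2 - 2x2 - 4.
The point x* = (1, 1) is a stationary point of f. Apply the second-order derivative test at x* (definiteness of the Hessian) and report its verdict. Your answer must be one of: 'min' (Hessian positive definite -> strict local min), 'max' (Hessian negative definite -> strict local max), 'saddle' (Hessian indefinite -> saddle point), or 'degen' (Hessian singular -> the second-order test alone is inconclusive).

Compute the Hessian H = grad^2 f:
  H = [[-1, 1], [1, 1]]
Verify stationarity: grad f(x*) = H x* + g = (0, 0).
Eigenvalues of H: -1.4142, 1.4142.
Eigenvalues have mixed signs, so H is indefinite -> x* is a saddle point.

saddle


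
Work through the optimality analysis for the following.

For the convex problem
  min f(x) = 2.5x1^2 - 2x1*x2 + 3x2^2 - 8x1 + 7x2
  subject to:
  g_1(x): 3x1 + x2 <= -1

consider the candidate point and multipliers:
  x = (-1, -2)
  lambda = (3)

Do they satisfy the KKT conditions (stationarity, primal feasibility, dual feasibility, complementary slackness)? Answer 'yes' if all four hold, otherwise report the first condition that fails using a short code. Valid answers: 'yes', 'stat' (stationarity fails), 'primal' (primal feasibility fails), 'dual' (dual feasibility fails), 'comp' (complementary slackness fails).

Gradient of f: grad f(x) = Q x + c = (-9, -3)
Constraint values g_i(x) = a_i^T x - b_i:
  g_1((-1, -2)) = -4
Stationarity residual: grad f(x) + sum_i lambda_i a_i = (0, 0)
  -> stationarity OK
Primal feasibility (all g_i <= 0): OK
Dual feasibility (all lambda_i >= 0): OK
Complementary slackness (lambda_i * g_i(x) = 0 for all i): FAILS

Verdict: the first failing condition is complementary_slackness -> comp.

comp


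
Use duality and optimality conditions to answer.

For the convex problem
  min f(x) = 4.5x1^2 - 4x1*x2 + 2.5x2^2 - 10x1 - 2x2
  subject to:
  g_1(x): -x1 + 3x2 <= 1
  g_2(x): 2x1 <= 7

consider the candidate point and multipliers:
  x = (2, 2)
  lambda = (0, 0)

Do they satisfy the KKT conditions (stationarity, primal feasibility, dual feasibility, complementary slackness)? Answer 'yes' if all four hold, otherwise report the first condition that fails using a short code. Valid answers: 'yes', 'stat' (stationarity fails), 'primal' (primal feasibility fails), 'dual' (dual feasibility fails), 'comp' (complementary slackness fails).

Gradient of f: grad f(x) = Q x + c = (0, 0)
Constraint values g_i(x) = a_i^T x - b_i:
  g_1((2, 2)) = 3
  g_2((2, 2)) = -3
Stationarity residual: grad f(x) + sum_i lambda_i a_i = (0, 0)
  -> stationarity OK
Primal feasibility (all g_i <= 0): FAILS
Dual feasibility (all lambda_i >= 0): OK
Complementary slackness (lambda_i * g_i(x) = 0 for all i): OK

Verdict: the first failing condition is primal_feasibility -> primal.

primal


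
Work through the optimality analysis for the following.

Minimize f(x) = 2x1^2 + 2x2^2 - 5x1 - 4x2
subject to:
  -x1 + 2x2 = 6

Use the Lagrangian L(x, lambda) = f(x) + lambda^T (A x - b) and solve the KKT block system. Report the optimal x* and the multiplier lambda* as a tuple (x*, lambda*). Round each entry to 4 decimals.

Form the Lagrangian:
  L(x, lambda) = (1/2) x^T Q x + c^T x + lambda^T (A x - b)
Stationarity (grad_x L = 0): Q x + c + A^T lambda = 0.
Primal feasibility: A x = b.

This gives the KKT block system:
  [ Q   A^T ] [ x     ]   [-c ]
  [ A    0  ] [ lambda ] = [ b ]

Solving the linear system:
  x*      = (0.2, 3.1)
  lambda* = (-4.2)
  f(x*)   = 5.9

x* = (0.2, 3.1), lambda* = (-4.2)


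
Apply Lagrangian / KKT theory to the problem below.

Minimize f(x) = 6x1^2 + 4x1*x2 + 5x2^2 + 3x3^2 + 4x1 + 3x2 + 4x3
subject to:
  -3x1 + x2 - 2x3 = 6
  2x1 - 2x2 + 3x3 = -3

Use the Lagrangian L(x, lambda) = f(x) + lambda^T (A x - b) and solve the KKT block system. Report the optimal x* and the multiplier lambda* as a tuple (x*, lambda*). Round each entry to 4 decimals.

Form the Lagrangian:
  L(x, lambda) = (1/2) x^T Q x + c^T x + lambda^T (A x - b)
Stationarity (grad_x L = 0): Q x + c + A^T lambda = 0.
Primal feasibility: A x = b.

This gives the KKT block system:
  [ Q   A^T ] [ x     ]   [-c ]
  [ A    0  ] [ lambda ] = [ b ]

Solving the linear system:
  x*      = (-2.3302, -0.3491, 0.3208)
  lambda* = (-17.5849, -13.6981)
  f(x*)   = 27.6651

x* = (-2.3302, -0.3491, 0.3208), lambda* = (-17.5849, -13.6981)


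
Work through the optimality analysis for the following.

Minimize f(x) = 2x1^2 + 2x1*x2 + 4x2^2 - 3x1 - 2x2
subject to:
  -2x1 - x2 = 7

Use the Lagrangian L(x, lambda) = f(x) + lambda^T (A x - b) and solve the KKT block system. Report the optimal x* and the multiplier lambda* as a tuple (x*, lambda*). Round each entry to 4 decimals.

Form the Lagrangian:
  L(x, lambda) = (1/2) x^T Q x + c^T x + lambda^T (A x - b)
Stationarity (grad_x L = 0): Q x + c + A^T lambda = 0.
Primal feasibility: A x = b.

This gives the KKT block system:
  [ Q   A^T ] [ x     ]   [-c ]
  [ A    0  ] [ lambda ] = [ b ]

Solving the linear system:
  x*      = (-3.5357, 0.0714)
  lambda* = (-8.5)
  f(x*)   = 34.9821

x* = (-3.5357, 0.0714), lambda* = (-8.5)


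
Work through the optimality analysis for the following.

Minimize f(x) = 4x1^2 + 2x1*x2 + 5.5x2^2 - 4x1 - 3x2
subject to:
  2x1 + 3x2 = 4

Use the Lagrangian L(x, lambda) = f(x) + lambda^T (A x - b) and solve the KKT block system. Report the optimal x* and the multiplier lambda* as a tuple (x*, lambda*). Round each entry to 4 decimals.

Form the Lagrangian:
  L(x, lambda) = (1/2) x^T Q x + c^T x + lambda^T (A x - b)
Stationarity (grad_x L = 0): Q x + c + A^T lambda = 0.
Primal feasibility: A x = b.

This gives the KKT block system:
  [ Q   A^T ] [ x     ]   [-c ]
  [ A    0  ] [ lambda ] = [ b ]

Solving the linear system:
  x*      = (0.8913, 0.7391)
  lambda* = (-2.3043)
  f(x*)   = 1.7174

x* = (0.8913, 0.7391), lambda* = (-2.3043)


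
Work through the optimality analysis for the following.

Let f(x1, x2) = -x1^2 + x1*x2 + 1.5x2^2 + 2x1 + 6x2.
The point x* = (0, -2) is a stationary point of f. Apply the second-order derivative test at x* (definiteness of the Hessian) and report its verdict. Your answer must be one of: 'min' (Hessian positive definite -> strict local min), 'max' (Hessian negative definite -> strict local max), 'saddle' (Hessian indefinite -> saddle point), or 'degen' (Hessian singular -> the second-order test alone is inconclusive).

Compute the Hessian H = grad^2 f:
  H = [[-2, 1], [1, 3]]
Verify stationarity: grad f(x*) = H x* + g = (0, 0).
Eigenvalues of H: -2.1926, 3.1926.
Eigenvalues have mixed signs, so H is indefinite -> x* is a saddle point.

saddle


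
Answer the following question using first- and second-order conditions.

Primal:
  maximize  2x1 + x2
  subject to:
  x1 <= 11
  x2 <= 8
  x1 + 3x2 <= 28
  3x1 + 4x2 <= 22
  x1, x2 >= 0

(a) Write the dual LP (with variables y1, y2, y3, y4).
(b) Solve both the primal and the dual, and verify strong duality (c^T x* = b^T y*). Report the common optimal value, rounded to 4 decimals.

The standard primal-dual pair for 'max c^T x s.t. A x <= b, x >= 0' is:
  Dual:  min b^T y  s.t.  A^T y >= c,  y >= 0.

So the dual LP is:
  minimize  11y1 + 8y2 + 28y3 + 22y4
  subject to:
    y1 + y3 + 3y4 >= 2
    y2 + 3y3 + 4y4 >= 1
    y1, y2, y3, y4 >= 0

Solving the primal: x* = (7.3333, 0).
  primal value c^T x* = 14.6667.
Solving the dual: y* = (0, 0, 0, 0.6667).
  dual value b^T y* = 14.6667.
Strong duality: c^T x* = b^T y*. Confirmed.

14.6667


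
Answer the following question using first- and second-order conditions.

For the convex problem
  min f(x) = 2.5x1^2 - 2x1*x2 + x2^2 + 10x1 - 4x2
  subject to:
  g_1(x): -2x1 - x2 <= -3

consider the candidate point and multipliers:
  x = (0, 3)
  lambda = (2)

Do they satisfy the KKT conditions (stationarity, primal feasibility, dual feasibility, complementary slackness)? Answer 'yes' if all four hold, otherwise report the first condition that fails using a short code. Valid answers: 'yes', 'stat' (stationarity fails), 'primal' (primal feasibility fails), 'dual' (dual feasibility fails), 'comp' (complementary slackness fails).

Gradient of f: grad f(x) = Q x + c = (4, 2)
Constraint values g_i(x) = a_i^T x - b_i:
  g_1((0, 3)) = 0
Stationarity residual: grad f(x) + sum_i lambda_i a_i = (0, 0)
  -> stationarity OK
Primal feasibility (all g_i <= 0): OK
Dual feasibility (all lambda_i >= 0): OK
Complementary slackness (lambda_i * g_i(x) = 0 for all i): OK

Verdict: yes, KKT holds.

yes


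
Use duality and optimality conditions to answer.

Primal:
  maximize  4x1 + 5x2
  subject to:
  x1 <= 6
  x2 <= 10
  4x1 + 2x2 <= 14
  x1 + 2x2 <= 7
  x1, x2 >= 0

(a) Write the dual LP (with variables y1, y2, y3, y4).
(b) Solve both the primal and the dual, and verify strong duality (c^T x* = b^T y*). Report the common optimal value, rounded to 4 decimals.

The standard primal-dual pair for 'max c^T x s.t. A x <= b, x >= 0' is:
  Dual:  min b^T y  s.t.  A^T y >= c,  y >= 0.

So the dual LP is:
  minimize  6y1 + 10y2 + 14y3 + 7y4
  subject to:
    y1 + 4y3 + y4 >= 4
    y2 + 2y3 + 2y4 >= 5
    y1, y2, y3, y4 >= 0

Solving the primal: x* = (2.3333, 2.3333).
  primal value c^T x* = 21.
Solving the dual: y* = (0, 0, 0.5, 2).
  dual value b^T y* = 21.
Strong duality: c^T x* = b^T y*. Confirmed.

21


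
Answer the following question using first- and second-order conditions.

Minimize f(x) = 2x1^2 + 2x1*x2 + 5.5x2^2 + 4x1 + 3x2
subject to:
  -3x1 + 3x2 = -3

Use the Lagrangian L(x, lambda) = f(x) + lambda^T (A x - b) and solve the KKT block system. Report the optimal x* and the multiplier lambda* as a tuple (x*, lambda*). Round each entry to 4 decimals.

Form the Lagrangian:
  L(x, lambda) = (1/2) x^T Q x + c^T x + lambda^T (A x - b)
Stationarity (grad_x L = 0): Q x + c + A^T lambda = 0.
Primal feasibility: A x = b.

This gives the KKT block system:
  [ Q   A^T ] [ x     ]   [-c ]
  [ A    0  ] [ lambda ] = [ b ]

Solving the linear system:
  x*      = (0.3158, -0.6842)
  lambda* = (1.2982)
  f(x*)   = 1.5526

x* = (0.3158, -0.6842), lambda* = (1.2982)


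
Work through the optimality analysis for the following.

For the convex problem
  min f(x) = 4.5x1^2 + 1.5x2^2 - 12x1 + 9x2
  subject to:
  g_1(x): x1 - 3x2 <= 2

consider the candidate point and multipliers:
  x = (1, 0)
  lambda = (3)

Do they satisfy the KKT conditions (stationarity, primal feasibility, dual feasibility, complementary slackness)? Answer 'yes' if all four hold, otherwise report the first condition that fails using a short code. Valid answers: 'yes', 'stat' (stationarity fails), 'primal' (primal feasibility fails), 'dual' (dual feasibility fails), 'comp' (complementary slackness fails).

Gradient of f: grad f(x) = Q x + c = (-3, 9)
Constraint values g_i(x) = a_i^T x - b_i:
  g_1((1, 0)) = -1
Stationarity residual: grad f(x) + sum_i lambda_i a_i = (0, 0)
  -> stationarity OK
Primal feasibility (all g_i <= 0): OK
Dual feasibility (all lambda_i >= 0): OK
Complementary slackness (lambda_i * g_i(x) = 0 for all i): FAILS

Verdict: the first failing condition is complementary_slackness -> comp.

comp


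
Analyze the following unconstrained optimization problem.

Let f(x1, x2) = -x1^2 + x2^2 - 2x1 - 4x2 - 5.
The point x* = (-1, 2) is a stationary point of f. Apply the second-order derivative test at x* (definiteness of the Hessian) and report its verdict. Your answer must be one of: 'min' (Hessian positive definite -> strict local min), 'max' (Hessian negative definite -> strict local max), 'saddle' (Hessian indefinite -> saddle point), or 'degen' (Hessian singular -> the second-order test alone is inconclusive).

Compute the Hessian H = grad^2 f:
  H = [[-2, 0], [0, 2]]
Verify stationarity: grad f(x*) = H x* + g = (0, 0).
Eigenvalues of H: -2, 2.
Eigenvalues have mixed signs, so H is indefinite -> x* is a saddle point.

saddle


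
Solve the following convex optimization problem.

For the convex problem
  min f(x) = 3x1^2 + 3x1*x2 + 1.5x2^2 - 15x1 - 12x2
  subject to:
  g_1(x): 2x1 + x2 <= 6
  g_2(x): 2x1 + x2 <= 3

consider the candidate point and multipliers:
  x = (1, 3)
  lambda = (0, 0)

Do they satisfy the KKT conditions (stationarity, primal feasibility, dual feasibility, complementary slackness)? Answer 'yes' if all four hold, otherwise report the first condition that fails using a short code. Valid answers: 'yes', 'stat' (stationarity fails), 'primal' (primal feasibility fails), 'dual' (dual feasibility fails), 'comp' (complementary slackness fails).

Gradient of f: grad f(x) = Q x + c = (0, 0)
Constraint values g_i(x) = a_i^T x - b_i:
  g_1((1, 3)) = -1
  g_2((1, 3)) = 2
Stationarity residual: grad f(x) + sum_i lambda_i a_i = (0, 0)
  -> stationarity OK
Primal feasibility (all g_i <= 0): FAILS
Dual feasibility (all lambda_i >= 0): OK
Complementary slackness (lambda_i * g_i(x) = 0 for all i): OK

Verdict: the first failing condition is primal_feasibility -> primal.

primal


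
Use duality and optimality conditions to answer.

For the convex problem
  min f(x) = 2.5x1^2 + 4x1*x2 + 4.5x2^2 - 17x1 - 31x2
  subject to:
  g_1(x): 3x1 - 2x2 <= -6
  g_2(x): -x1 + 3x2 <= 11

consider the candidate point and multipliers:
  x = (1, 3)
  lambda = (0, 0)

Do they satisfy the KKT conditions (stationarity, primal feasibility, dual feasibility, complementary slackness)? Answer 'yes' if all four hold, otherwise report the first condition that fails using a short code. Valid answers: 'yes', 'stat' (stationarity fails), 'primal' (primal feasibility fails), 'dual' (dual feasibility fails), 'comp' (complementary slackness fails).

Gradient of f: grad f(x) = Q x + c = (0, 0)
Constraint values g_i(x) = a_i^T x - b_i:
  g_1((1, 3)) = 3
  g_2((1, 3)) = -3
Stationarity residual: grad f(x) + sum_i lambda_i a_i = (0, 0)
  -> stationarity OK
Primal feasibility (all g_i <= 0): FAILS
Dual feasibility (all lambda_i >= 0): OK
Complementary slackness (lambda_i * g_i(x) = 0 for all i): OK

Verdict: the first failing condition is primal_feasibility -> primal.

primal


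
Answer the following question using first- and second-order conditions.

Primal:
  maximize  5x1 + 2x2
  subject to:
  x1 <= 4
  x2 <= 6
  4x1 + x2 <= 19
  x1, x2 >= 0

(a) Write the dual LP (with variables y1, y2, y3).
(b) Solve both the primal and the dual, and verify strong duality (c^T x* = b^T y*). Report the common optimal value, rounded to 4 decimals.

The standard primal-dual pair for 'max c^T x s.t. A x <= b, x >= 0' is:
  Dual:  min b^T y  s.t.  A^T y >= c,  y >= 0.

So the dual LP is:
  minimize  4y1 + 6y2 + 19y3
  subject to:
    y1 + 4y3 >= 5
    y2 + y3 >= 2
    y1, y2, y3 >= 0

Solving the primal: x* = (3.25, 6).
  primal value c^T x* = 28.25.
Solving the dual: y* = (0, 0.75, 1.25).
  dual value b^T y* = 28.25.
Strong duality: c^T x* = b^T y*. Confirmed.

28.25


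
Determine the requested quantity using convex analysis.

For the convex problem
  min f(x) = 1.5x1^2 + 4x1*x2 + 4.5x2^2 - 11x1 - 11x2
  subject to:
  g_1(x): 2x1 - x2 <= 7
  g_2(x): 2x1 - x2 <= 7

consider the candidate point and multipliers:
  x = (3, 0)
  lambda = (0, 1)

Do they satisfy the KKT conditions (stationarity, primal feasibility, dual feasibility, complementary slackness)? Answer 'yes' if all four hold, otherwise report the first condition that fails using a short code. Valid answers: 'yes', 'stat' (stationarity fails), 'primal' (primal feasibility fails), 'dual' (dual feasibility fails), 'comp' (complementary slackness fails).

Gradient of f: grad f(x) = Q x + c = (-2, 1)
Constraint values g_i(x) = a_i^T x - b_i:
  g_1((3, 0)) = -1
  g_2((3, 0)) = -1
Stationarity residual: grad f(x) + sum_i lambda_i a_i = (0, 0)
  -> stationarity OK
Primal feasibility (all g_i <= 0): OK
Dual feasibility (all lambda_i >= 0): OK
Complementary slackness (lambda_i * g_i(x) = 0 for all i): FAILS

Verdict: the first failing condition is complementary_slackness -> comp.

comp


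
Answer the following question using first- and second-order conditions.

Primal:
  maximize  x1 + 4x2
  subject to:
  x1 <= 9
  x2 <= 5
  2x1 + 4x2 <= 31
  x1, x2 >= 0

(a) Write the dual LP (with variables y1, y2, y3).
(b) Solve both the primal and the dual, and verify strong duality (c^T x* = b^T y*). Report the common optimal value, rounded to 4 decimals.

The standard primal-dual pair for 'max c^T x s.t. A x <= b, x >= 0' is:
  Dual:  min b^T y  s.t.  A^T y >= c,  y >= 0.

So the dual LP is:
  minimize  9y1 + 5y2 + 31y3
  subject to:
    y1 + 2y3 >= 1
    y2 + 4y3 >= 4
    y1, y2, y3 >= 0

Solving the primal: x* = (5.5, 5).
  primal value c^T x* = 25.5.
Solving the dual: y* = (0, 2, 0.5).
  dual value b^T y* = 25.5.
Strong duality: c^T x* = b^T y*. Confirmed.

25.5


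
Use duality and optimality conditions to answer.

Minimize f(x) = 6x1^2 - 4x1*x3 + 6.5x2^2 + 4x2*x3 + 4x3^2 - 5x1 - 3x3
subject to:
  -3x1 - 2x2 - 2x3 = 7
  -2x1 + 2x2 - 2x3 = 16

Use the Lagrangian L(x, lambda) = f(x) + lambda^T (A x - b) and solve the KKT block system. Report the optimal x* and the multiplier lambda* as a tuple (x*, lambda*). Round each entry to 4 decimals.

Form the Lagrangian:
  L(x, lambda) = (1/2) x^T Q x + c^T x + lambda^T (A x - b)
Stationarity (grad_x L = 0): Q x + c + A^T lambda = 0.
Primal feasibility: A x = b.

This gives the KKT block system:
  [ Q   A^T ] [ x     ]   [-c ]
  [ A    0  ] [ lambda ] = [ b ]

Solving the linear system:
  x*      = (-1.757, 2.6893, -3.5537)
  lambda* = (1.7752, -8.5975)
  f(x*)   = 72.2901

x* = (-1.757, 2.6893, -3.5537), lambda* = (1.7752, -8.5975)


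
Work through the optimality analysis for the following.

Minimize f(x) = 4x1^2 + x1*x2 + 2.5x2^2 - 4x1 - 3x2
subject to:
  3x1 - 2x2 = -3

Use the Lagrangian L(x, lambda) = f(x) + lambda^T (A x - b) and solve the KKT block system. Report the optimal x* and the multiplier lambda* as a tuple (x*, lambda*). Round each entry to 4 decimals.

Form the Lagrangian:
  L(x, lambda) = (1/2) x^T Q x + c^T x + lambda^T (A x - b)
Stationarity (grad_x L = 0): Q x + c + A^T lambda = 0.
Primal feasibility: A x = b.

This gives the KKT block system:
  [ Q   A^T ] [ x     ]   [-c ]
  [ A    0  ] [ lambda ] = [ b ]

Solving the linear system:
  x*      = (-0.191, 1.2135)
  lambda* = (1.4382)
  f(x*)   = 0.7191

x* = (-0.191, 1.2135), lambda* = (1.4382)


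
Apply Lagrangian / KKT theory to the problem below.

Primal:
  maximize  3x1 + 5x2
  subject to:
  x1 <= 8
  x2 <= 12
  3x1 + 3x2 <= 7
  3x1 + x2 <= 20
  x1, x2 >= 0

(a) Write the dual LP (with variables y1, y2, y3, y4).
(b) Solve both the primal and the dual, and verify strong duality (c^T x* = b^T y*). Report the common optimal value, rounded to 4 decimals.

The standard primal-dual pair for 'max c^T x s.t. A x <= b, x >= 0' is:
  Dual:  min b^T y  s.t.  A^T y >= c,  y >= 0.

So the dual LP is:
  minimize  8y1 + 12y2 + 7y3 + 20y4
  subject to:
    y1 + 3y3 + 3y4 >= 3
    y2 + 3y3 + y4 >= 5
    y1, y2, y3, y4 >= 0

Solving the primal: x* = (0, 2.3333).
  primal value c^T x* = 11.6667.
Solving the dual: y* = (0, 0, 1.6667, 0).
  dual value b^T y* = 11.6667.
Strong duality: c^T x* = b^T y*. Confirmed.

11.6667


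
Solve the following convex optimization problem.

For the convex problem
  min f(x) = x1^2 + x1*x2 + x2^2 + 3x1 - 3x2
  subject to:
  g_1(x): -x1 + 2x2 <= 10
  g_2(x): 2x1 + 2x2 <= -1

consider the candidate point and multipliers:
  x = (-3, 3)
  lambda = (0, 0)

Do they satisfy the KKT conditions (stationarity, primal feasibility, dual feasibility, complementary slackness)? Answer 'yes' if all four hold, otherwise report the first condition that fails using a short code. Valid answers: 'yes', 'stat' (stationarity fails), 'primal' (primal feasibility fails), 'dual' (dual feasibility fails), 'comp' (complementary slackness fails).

Gradient of f: grad f(x) = Q x + c = (0, 0)
Constraint values g_i(x) = a_i^T x - b_i:
  g_1((-3, 3)) = -1
  g_2((-3, 3)) = 1
Stationarity residual: grad f(x) + sum_i lambda_i a_i = (0, 0)
  -> stationarity OK
Primal feasibility (all g_i <= 0): FAILS
Dual feasibility (all lambda_i >= 0): OK
Complementary slackness (lambda_i * g_i(x) = 0 for all i): OK

Verdict: the first failing condition is primal_feasibility -> primal.

primal


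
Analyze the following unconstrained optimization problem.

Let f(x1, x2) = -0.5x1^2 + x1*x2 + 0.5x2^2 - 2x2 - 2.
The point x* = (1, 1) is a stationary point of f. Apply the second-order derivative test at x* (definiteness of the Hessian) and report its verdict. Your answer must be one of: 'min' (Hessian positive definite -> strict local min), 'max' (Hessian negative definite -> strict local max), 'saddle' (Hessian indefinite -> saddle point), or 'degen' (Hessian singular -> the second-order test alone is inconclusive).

Compute the Hessian H = grad^2 f:
  H = [[-1, 1], [1, 1]]
Verify stationarity: grad f(x*) = H x* + g = (0, 0).
Eigenvalues of H: -1.4142, 1.4142.
Eigenvalues have mixed signs, so H is indefinite -> x* is a saddle point.

saddle


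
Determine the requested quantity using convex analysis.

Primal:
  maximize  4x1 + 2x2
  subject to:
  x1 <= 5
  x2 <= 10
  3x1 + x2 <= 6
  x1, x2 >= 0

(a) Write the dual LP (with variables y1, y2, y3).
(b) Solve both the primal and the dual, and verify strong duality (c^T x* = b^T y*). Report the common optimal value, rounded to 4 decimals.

The standard primal-dual pair for 'max c^T x s.t. A x <= b, x >= 0' is:
  Dual:  min b^T y  s.t.  A^T y >= c,  y >= 0.

So the dual LP is:
  minimize  5y1 + 10y2 + 6y3
  subject to:
    y1 + 3y3 >= 4
    y2 + y3 >= 2
    y1, y2, y3 >= 0

Solving the primal: x* = (0, 6).
  primal value c^T x* = 12.
Solving the dual: y* = (0, 0, 2).
  dual value b^T y* = 12.
Strong duality: c^T x* = b^T y*. Confirmed.

12


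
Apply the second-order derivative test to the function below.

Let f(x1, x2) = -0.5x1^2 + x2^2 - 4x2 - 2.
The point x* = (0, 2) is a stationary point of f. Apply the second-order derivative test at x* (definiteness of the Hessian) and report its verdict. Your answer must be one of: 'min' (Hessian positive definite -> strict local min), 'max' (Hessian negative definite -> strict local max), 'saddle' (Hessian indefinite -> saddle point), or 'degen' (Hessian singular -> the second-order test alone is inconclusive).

Compute the Hessian H = grad^2 f:
  H = [[-1, 0], [0, 2]]
Verify stationarity: grad f(x*) = H x* + g = (0, 0).
Eigenvalues of H: -1, 2.
Eigenvalues have mixed signs, so H is indefinite -> x* is a saddle point.

saddle


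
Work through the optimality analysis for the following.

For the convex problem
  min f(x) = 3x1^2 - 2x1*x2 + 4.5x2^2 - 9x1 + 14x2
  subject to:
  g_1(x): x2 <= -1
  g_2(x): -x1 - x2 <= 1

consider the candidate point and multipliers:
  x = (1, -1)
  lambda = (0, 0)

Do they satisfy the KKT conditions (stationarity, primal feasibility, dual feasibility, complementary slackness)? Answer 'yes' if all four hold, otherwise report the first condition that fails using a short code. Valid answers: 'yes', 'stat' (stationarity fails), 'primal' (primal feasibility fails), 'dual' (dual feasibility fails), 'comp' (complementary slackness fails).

Gradient of f: grad f(x) = Q x + c = (-1, 3)
Constraint values g_i(x) = a_i^T x - b_i:
  g_1((1, -1)) = 0
  g_2((1, -1)) = -1
Stationarity residual: grad f(x) + sum_i lambda_i a_i = (-1, 3)
  -> stationarity FAILS
Primal feasibility (all g_i <= 0): OK
Dual feasibility (all lambda_i >= 0): OK
Complementary slackness (lambda_i * g_i(x) = 0 for all i): OK

Verdict: the first failing condition is stationarity -> stat.

stat


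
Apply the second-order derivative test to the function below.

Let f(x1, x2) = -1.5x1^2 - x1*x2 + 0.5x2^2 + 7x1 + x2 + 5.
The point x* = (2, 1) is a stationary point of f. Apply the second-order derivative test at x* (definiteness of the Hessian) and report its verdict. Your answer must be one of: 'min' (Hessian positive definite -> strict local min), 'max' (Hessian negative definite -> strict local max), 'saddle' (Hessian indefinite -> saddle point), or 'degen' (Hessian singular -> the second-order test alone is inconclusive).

Compute the Hessian H = grad^2 f:
  H = [[-3, -1], [-1, 1]]
Verify stationarity: grad f(x*) = H x* + g = (0, 0).
Eigenvalues of H: -3.2361, 1.2361.
Eigenvalues have mixed signs, so H is indefinite -> x* is a saddle point.

saddle


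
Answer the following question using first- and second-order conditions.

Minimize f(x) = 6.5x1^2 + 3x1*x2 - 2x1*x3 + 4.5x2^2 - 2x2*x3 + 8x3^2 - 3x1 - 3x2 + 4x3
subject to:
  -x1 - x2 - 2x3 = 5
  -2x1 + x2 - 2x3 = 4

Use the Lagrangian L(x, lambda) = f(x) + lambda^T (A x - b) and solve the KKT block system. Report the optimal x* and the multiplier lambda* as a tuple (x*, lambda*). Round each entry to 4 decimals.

Form the Lagrangian:
  L(x, lambda) = (1/2) x^T Q x + c^T x + lambda^T (A x - b)
Stationarity (grad_x L = 0): Q x + c + A^T lambda = 0.
Primal feasibility: A x = b.

This gives the KKT block system:
  [ Q   A^T ] [ x     ]   [-c ]
  [ A    0  ] [ lambda ] = [ b ]

Solving the linear system:
  x*      = (-0.685, -0.8425, -1.7362)
  lambda* = (-9.7638, -0.5984)
  f(x*)   = 24.4252

x* = (-0.685, -0.8425, -1.7362), lambda* = (-9.7638, -0.5984)


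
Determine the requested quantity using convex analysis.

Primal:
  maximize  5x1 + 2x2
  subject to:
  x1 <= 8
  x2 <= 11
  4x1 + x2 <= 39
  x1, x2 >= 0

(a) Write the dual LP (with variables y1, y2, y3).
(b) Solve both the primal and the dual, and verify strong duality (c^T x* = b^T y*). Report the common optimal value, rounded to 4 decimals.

The standard primal-dual pair for 'max c^T x s.t. A x <= b, x >= 0' is:
  Dual:  min b^T y  s.t.  A^T y >= c,  y >= 0.

So the dual LP is:
  minimize  8y1 + 11y2 + 39y3
  subject to:
    y1 + 4y3 >= 5
    y2 + y3 >= 2
    y1, y2, y3 >= 0

Solving the primal: x* = (7, 11).
  primal value c^T x* = 57.
Solving the dual: y* = (0, 0.75, 1.25).
  dual value b^T y* = 57.
Strong duality: c^T x* = b^T y*. Confirmed.

57


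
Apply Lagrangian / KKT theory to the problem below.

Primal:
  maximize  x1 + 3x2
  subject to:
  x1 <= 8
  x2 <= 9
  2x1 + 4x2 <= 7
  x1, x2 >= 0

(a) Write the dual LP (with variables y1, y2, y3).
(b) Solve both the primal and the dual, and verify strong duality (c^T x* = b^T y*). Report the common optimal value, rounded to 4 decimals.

The standard primal-dual pair for 'max c^T x s.t. A x <= b, x >= 0' is:
  Dual:  min b^T y  s.t.  A^T y >= c,  y >= 0.

So the dual LP is:
  minimize  8y1 + 9y2 + 7y3
  subject to:
    y1 + 2y3 >= 1
    y2 + 4y3 >= 3
    y1, y2, y3 >= 0

Solving the primal: x* = (0, 1.75).
  primal value c^T x* = 5.25.
Solving the dual: y* = (0, 0, 0.75).
  dual value b^T y* = 5.25.
Strong duality: c^T x* = b^T y*. Confirmed.

5.25


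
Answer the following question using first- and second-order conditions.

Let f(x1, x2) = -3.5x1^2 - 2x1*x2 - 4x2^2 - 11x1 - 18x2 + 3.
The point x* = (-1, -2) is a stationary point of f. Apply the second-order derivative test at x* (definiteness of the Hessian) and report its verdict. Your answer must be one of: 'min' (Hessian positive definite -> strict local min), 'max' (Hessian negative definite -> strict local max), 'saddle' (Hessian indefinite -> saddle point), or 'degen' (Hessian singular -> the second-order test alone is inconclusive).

Compute the Hessian H = grad^2 f:
  H = [[-7, -2], [-2, -8]]
Verify stationarity: grad f(x*) = H x* + g = (0, 0).
Eigenvalues of H: -9.5616, -5.4384.
Both eigenvalues < 0, so H is negative definite -> x* is a strict local max.

max


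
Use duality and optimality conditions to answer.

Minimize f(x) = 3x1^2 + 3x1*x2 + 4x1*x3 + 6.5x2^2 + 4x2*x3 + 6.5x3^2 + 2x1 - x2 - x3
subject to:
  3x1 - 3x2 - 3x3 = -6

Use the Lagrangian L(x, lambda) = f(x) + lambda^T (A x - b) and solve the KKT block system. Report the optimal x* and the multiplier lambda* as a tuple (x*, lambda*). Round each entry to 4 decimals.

Form the Lagrangian:
  L(x, lambda) = (1/2) x^T Q x + c^T x + lambda^T (A x - b)
Stationarity (grad_x L = 0): Q x + c + A^T lambda = 0.
Primal feasibility: A x = b.

This gives the KKT block system:
  [ Q   A^T ] [ x     ]   [-c ]
  [ A    0  ] [ lambda ] = [ b ]

Solving the linear system:
  x*      = (-1.1658, 0.3523, 0.4819)
  lambda* = (0.6701)
  f(x*)   = 0.4275

x* = (-1.1658, 0.3523, 0.4819), lambda* = (0.6701)


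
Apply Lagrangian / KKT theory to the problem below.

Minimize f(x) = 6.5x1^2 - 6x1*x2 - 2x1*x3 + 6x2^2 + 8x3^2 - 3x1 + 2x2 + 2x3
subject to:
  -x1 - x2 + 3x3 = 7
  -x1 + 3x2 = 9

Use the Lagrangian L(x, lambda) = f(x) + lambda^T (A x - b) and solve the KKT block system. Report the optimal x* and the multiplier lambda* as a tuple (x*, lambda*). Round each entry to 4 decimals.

Form the Lagrangian:
  L(x, lambda) = (1/2) x^T Q x + c^T x + lambda^T (A x - b)
Stationarity (grad_x L = 0): Q x + c + A^T lambda = 0.
Primal feasibility: A x = b.

This gives the KKT block system:
  [ Q   A^T ] [ x     ]   [-c ]
  [ A    0  ] [ lambda ] = [ b ]

Solving the linear system:
  x*      = (-0.8188, 2.7271, 2.9694)
  lambda* = (-17.0495, -18.8957)
  f(x*)   = 151.6286

x* = (-0.8188, 2.7271, 2.9694), lambda* = (-17.0495, -18.8957)


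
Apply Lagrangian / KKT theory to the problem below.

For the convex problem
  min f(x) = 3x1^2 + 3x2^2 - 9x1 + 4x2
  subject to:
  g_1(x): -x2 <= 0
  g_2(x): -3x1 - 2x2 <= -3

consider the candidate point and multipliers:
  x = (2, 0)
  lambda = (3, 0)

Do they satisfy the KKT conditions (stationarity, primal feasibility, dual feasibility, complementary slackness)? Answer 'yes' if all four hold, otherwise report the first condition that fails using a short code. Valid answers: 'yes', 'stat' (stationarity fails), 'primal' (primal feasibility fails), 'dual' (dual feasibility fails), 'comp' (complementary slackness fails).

Gradient of f: grad f(x) = Q x + c = (3, 4)
Constraint values g_i(x) = a_i^T x - b_i:
  g_1((2, 0)) = 0
  g_2((2, 0)) = -3
Stationarity residual: grad f(x) + sum_i lambda_i a_i = (3, 1)
  -> stationarity FAILS
Primal feasibility (all g_i <= 0): OK
Dual feasibility (all lambda_i >= 0): OK
Complementary slackness (lambda_i * g_i(x) = 0 for all i): OK

Verdict: the first failing condition is stationarity -> stat.

stat


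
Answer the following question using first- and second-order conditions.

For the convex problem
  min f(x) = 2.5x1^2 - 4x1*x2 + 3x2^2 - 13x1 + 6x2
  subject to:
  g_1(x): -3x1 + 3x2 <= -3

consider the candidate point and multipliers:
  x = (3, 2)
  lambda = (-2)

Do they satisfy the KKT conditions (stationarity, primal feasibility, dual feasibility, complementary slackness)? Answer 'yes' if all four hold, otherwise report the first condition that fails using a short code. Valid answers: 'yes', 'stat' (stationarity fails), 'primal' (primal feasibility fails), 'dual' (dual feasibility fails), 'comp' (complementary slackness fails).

Gradient of f: grad f(x) = Q x + c = (-6, 6)
Constraint values g_i(x) = a_i^T x - b_i:
  g_1((3, 2)) = 0
Stationarity residual: grad f(x) + sum_i lambda_i a_i = (0, 0)
  -> stationarity OK
Primal feasibility (all g_i <= 0): OK
Dual feasibility (all lambda_i >= 0): FAILS
Complementary slackness (lambda_i * g_i(x) = 0 for all i): OK

Verdict: the first failing condition is dual_feasibility -> dual.

dual


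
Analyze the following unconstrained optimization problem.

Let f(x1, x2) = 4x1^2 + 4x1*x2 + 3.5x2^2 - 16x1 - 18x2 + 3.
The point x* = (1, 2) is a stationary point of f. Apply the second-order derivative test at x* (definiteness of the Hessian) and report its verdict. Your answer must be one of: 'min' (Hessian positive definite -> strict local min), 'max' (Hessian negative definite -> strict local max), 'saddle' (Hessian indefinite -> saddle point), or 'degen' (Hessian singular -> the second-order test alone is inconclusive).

Compute the Hessian H = grad^2 f:
  H = [[8, 4], [4, 7]]
Verify stationarity: grad f(x*) = H x* + g = (0, 0).
Eigenvalues of H: 3.4689, 11.5311.
Both eigenvalues > 0, so H is positive definite -> x* is a strict local min.

min


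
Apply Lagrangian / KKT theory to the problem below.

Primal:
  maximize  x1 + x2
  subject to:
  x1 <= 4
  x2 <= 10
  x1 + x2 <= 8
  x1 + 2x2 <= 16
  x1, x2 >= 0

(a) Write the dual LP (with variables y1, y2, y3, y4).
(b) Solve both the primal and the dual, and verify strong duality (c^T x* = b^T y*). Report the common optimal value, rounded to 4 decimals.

The standard primal-dual pair for 'max c^T x s.t. A x <= b, x >= 0' is:
  Dual:  min b^T y  s.t.  A^T y >= c,  y >= 0.

So the dual LP is:
  minimize  4y1 + 10y2 + 8y3 + 16y4
  subject to:
    y1 + y3 + y4 >= 1
    y2 + y3 + 2y4 >= 1
    y1, y2, y3, y4 >= 0

Solving the primal: x* = (4, 4).
  primal value c^T x* = 8.
Solving the dual: y* = (0, 0, 1, 0).
  dual value b^T y* = 8.
Strong duality: c^T x* = b^T y*. Confirmed.

8


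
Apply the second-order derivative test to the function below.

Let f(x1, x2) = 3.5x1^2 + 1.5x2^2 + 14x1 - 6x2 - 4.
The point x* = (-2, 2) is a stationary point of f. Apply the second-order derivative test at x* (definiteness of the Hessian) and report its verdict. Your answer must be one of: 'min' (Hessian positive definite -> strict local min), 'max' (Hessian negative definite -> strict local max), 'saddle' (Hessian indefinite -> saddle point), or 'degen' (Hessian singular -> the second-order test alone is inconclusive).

Compute the Hessian H = grad^2 f:
  H = [[7, 0], [0, 3]]
Verify stationarity: grad f(x*) = H x* + g = (0, 0).
Eigenvalues of H: 3, 7.
Both eigenvalues > 0, so H is positive definite -> x* is a strict local min.

min


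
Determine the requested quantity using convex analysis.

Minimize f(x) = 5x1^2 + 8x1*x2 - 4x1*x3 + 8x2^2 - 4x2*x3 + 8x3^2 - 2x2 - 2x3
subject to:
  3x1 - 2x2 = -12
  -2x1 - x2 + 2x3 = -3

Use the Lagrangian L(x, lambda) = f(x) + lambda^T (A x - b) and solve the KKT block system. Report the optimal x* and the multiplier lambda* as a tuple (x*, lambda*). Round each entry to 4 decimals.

Form the Lagrangian:
  L(x, lambda) = (1/2) x^T Q x + c^T x + lambda^T (A x - b)
Stationarity (grad_x L = 0): Q x + c + A^T lambda = 0.
Primal feasibility: A x = b.

This gives the KKT block system:
  [ Q   A^T ] [ x     ]   [-c ]
  [ A    0  ] [ lambda ] = [ b ]

Solving the linear system:
  x*      = (-2.0298, 2.9554, -2.0521)
  lambda* = (8.994, 19.2679)
  f(x*)   = 81.9628

x* = (-2.0298, 2.9554, -2.0521), lambda* = (8.994, 19.2679)
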